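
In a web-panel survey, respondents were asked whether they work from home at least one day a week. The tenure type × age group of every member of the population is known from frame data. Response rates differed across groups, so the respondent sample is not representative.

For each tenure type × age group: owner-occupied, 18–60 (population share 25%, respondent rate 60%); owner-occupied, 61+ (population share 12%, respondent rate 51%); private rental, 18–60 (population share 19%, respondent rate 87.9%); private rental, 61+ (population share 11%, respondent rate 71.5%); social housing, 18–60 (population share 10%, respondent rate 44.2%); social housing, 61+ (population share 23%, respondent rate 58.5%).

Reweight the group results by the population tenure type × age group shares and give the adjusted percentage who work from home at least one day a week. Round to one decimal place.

Reweight to the known tenure type × age group distribution:
  owner-occupied, 18–60: 0.25 × 60 = 15
  owner-occupied, 61+: 0.12 × 51 = 6.12
  private rental, 18–60: 0.19 × 87.9 = 16.701
  private rental, 61+: 0.11 × 71.5 = 7.865
  social housing, 18–60: 0.1 × 44.2 = 4.42
  social housing, 61+: 0.23 × 58.5 = 13.455
Post-stratified estimate = 63.561 → 63.6%.

63.6%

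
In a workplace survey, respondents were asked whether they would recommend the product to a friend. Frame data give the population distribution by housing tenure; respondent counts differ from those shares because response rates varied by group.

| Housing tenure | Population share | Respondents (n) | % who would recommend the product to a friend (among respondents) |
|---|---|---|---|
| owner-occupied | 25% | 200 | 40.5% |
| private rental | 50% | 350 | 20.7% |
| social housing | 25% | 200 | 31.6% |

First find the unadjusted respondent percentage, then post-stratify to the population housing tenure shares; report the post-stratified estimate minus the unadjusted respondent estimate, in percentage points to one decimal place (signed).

-0.5 percentage points

Unadjusted (pooled respondent) estimate weights by respondent counts:
  (200/750)×40.5 + (350/750)×20.7 + (200/750)×31.6 = 28.8867%
Post-stratified estimate weights by population shares:
  0.25×40.5 + 0.5×20.7 + 0.25×31.6 = 28.375%
Difference = 28.375 − 28.8867 = -0.5117 pp.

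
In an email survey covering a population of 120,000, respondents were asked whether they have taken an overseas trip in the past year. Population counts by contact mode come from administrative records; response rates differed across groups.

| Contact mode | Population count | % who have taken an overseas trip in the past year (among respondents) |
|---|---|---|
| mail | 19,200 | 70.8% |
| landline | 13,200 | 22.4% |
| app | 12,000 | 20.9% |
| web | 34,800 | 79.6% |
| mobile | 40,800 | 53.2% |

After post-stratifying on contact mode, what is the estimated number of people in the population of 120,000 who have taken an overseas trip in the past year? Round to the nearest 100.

Apply each group's respondent rate to its population count:
  mail: 19,200 × 70.8% = 13593.6
  landline: 13,200 × 22.4% = 2956.8
  app: 12,000 × 20.9% = 2508
  web: 34,800 × 79.6% = 27700.8
  mobile: 40,800 × 53.2% = 21705.6
Estimated total = 68464.8 → 68,500.

68,500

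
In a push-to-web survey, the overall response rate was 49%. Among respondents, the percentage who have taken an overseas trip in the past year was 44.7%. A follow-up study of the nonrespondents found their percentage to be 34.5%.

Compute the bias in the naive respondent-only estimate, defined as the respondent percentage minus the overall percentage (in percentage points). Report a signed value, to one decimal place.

+5.2 percentage points

Nonresponse fraction = 1 − 0.49 = 0.51.
Bias = (nonresponse fraction) × (respondent percentage − nonrespondent percentage)
     = 0.51 × (44.7 − 34.5) = 0.51 × 10.2 = 5.202.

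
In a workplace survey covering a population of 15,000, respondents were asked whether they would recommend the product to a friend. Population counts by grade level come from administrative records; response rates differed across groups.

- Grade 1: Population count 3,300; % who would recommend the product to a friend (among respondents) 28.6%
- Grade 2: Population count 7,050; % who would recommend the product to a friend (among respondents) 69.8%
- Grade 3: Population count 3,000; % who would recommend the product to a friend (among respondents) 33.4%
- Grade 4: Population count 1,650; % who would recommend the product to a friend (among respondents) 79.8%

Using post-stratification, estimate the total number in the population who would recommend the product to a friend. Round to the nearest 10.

8,180

Estimated count per cell = population count × respondent percentage:
  Grade 1: 3,300 × 28.6% = 943.8
  Grade 2: 7,050 × 69.8% = 4920.9
  Grade 3: 3,000 × 33.4% = 1002
  Grade 4: 1,650 × 79.8% = 1316.7
Estimated total = 8183.4 → 8,180.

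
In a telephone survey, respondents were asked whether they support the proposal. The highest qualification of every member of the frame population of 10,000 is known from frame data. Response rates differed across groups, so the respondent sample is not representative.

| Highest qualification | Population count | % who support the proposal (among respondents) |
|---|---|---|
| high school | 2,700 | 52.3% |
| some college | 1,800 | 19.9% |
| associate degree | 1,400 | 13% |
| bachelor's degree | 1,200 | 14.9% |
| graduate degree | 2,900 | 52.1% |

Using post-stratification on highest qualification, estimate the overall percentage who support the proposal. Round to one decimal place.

Weight each group's respondent value by its population share:
  high school: (2,700/10,000) × 52.3 = 14.121
  some college: (1,800/10,000) × 19.9 = 3.582
  associate degree: (1,400/10,000) × 13 = 1.82
  bachelor's degree: (1,200/10,000) × 14.9 = 1.788
  graduate degree: (2,900/10,000) × 52.1 = 15.109
Post-stratified estimate = 36.42 → 36.4%.

36.4%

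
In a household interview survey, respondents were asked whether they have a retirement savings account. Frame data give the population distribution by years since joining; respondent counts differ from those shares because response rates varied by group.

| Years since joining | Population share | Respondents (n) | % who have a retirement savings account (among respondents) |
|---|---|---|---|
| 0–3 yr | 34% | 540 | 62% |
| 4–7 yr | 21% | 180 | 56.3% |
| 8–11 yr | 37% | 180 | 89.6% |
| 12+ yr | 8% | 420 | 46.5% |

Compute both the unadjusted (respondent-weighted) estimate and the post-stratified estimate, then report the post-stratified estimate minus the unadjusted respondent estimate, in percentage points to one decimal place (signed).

Without adjustment, the pooled respondent share is:
  (540/1320)×62 + (180/1320)×56.3 + (180/1320)×89.6 + (420/1320)×46.5 = 60.0545%
Post-stratified estimate weights by population shares:
  0.34×62 + 0.21×56.3 + 0.37×89.6 + 0.08×46.5 = 69.775%
Difference = 69.775 − 60.0545 = 9.7205 pp.

+9.7 percentage points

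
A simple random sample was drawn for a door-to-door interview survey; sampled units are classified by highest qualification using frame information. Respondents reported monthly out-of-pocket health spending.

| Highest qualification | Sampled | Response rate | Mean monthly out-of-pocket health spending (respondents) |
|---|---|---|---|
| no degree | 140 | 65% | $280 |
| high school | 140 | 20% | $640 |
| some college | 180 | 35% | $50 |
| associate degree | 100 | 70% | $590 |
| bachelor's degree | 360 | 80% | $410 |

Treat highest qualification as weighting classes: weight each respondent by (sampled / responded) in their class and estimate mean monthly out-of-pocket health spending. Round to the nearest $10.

$370

Each respondent's weight = sampled/responded in their class; summing within a class gives n_sampled, so:
  no degree: 140 × 280 = 39,200
  high school: 140 × 640 = 89,600
  some college: 180 × 50 = 9000
  associate degree: 100 × 590 = 59,000
  bachelor's degree: 360 × 410 = 147,600
Adjusted estimate = 344,400 / 920 = 374.348 → $370.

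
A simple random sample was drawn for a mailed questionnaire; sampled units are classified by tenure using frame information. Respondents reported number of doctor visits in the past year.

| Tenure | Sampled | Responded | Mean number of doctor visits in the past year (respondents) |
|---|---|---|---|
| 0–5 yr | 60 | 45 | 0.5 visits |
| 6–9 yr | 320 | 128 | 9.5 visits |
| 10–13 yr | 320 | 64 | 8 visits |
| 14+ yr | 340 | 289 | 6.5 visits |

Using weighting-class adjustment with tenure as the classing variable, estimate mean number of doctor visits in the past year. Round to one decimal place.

Class response rates: 0–5 yr 45/60 = 75%, 6–9 yr 128/320 = 40%, 10–13 yr 64/320 = 20%, 14+ yr 289/340 = 85%.
Weighting each respondent by the inverse class response rate inflates each class back to its sampled size, so the class weight is n_sampled:
  0–5 yr: 60 × 0.5 = 30
  6–9 yr: 320 × 9.5 = 3040
  10–13 yr: 320 × 8 = 2560
  14+ yr: 340 × 6.5 = 2210
Adjusted estimate = 7840 / 1,040 = 7.53846 → 7.5.

7.5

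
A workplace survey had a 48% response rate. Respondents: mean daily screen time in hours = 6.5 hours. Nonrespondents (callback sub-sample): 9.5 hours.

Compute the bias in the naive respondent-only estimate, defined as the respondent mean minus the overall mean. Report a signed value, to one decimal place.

Nonresponse fraction = 1 − 0.48 = 0.52.
Bias = (nonresponse fraction) × (respondent mean − nonrespondent mean)
     = 0.52 × (6.5 − 9.5) = 0.52 × -3 = -1.56.

-1.6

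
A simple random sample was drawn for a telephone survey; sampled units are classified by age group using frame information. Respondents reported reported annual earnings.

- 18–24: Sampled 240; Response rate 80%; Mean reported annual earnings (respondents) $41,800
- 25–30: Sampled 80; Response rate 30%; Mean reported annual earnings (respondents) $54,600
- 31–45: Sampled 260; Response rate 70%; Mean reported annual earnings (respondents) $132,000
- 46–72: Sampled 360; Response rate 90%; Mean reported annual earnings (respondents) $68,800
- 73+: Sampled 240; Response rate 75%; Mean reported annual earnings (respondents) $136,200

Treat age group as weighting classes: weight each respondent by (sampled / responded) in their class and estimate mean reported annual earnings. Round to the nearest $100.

With weight = n_sampled/n_responded per class, the weighted class total is n_sampled:
  18–24: 240 × 41,800 = 10,032,000
  25–30: 80 × 54,600 = 4,368,000
  31–45: 260 × 132,000 = 34,320,000
  46–72: 360 × 68,800 = 24,768,000
  73+: 240 × 136,200 = 32,688,000
Adjusted estimate = 106,176,000 / 1,180 = 89979.7 → $90,000.

$90,000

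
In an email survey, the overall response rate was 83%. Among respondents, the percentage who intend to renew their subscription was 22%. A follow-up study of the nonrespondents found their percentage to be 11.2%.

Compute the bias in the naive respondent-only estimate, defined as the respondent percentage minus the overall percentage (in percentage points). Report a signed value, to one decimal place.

+1.8 percentage points

Nonresponse fraction = 1 − 0.83 = 0.17.
Bias = (nonresponse fraction) × (respondent percentage − nonrespondent percentage)
     = 0.17 × (22 − 11.2) = 0.17 × 10.8 = 1.836.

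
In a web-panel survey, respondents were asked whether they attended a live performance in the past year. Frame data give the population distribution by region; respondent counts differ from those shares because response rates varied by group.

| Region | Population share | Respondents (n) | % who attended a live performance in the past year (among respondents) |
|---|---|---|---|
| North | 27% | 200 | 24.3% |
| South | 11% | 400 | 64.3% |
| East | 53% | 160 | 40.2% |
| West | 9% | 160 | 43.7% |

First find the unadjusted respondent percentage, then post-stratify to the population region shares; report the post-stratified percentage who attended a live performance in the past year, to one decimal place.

38.9%

Without adjustment, the pooled respondent share is:
  (200/920)×24.3 + (400/920)×64.3 + (160/920)×40.2 + (160/920)×43.7 = 47.8304%
Post-stratified estimate weights by population shares:
  0.27×24.3 + 0.11×64.3 + 0.53×40.2 + 0.09×43.7 = 38.873%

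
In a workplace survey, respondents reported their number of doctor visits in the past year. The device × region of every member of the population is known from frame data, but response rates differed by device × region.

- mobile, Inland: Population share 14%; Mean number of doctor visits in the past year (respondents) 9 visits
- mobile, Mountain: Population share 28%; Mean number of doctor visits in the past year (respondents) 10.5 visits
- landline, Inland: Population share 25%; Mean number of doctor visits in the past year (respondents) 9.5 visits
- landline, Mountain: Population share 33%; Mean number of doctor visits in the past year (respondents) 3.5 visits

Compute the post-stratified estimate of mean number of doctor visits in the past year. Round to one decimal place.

7.7

Reweight to the known device × region distribution:
  mobile, Inland: 0.14 × 9 = 1.26
  mobile, Mountain: 0.28 × 10.5 = 2.94
  landline, Inland: 0.25 × 9.5 = 2.375
  landline, Mountain: 0.33 × 3.5 = 1.155
Post-stratified estimate = 7.73 → 7.7.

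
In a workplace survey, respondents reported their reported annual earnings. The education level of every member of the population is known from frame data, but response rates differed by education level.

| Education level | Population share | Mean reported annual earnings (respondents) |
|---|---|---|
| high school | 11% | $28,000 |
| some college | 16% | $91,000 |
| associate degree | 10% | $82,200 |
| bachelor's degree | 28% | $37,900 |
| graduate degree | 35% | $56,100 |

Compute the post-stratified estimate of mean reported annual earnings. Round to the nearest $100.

Reweight to the known education level distribution:
  high school: 0.11 × 28,000 = 3080
  some college: 0.16 × 91,000 = 14,560
  associate degree: 0.1 × 82,200 = 8220
  bachelor's degree: 0.28 × 37,900 = 10,612
  graduate degree: 0.35 × 56,100 = 19,635
Post-stratified estimate = 56,107 → $56,100.

$56,100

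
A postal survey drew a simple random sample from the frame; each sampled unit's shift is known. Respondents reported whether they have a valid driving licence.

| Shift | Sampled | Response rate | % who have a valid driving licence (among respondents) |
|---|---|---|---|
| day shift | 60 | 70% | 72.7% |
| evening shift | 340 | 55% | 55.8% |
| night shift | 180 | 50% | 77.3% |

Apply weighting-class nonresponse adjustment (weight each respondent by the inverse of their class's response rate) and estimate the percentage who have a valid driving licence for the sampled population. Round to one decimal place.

64.2%

Each respondent's weight = sampled/responded in their class; summing within a class gives n_sampled, so:
  day shift: 60 × 72.7 = 4362
  evening shift: 340 × 55.8 = 18,972
  night shift: 180 × 77.3 = 13,914
Adjusted estimate = 37,248 / 580 = 64.2207 → 64.2%.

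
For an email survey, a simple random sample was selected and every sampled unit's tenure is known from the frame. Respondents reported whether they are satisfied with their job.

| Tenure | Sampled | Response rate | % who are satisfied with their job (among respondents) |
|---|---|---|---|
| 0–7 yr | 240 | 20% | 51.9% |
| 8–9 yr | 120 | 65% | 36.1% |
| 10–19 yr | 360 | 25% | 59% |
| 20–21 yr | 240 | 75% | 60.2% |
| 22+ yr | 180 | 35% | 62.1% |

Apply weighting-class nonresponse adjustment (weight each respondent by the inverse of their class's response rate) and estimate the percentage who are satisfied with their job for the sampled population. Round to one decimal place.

Inverse-response-rate weighting restores each class to its sampled count, so class totals weight by n_sampled:
  0–7 yr: 240 × 51.9 = 12,456
  8–9 yr: 120 × 36.1 = 4332
  10–19 yr: 360 × 59 = 21,240
  20–21 yr: 240 × 60.2 = 14,448
  22+ yr: 180 × 62.1 = 11,178
Adjusted estimate = 63,654 / 1,140 = 55.8368 → 55.8%.

55.8%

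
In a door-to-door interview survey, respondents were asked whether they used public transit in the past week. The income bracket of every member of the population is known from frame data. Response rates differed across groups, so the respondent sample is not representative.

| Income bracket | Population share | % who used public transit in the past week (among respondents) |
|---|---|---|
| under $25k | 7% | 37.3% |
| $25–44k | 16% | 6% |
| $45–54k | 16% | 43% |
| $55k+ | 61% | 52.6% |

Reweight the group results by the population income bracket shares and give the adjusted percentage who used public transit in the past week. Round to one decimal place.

Weight each group's respondent value by its population share:
  under $25k: 0.07 × 37.3 = 2.611
  $25–44k: 0.16 × 6 = 0.96
  $45–54k: 0.16 × 43 = 6.88
  $55k+: 0.61 × 52.6 = 32.086
Post-stratified estimate = 42.537 → 42.5%.

42.5%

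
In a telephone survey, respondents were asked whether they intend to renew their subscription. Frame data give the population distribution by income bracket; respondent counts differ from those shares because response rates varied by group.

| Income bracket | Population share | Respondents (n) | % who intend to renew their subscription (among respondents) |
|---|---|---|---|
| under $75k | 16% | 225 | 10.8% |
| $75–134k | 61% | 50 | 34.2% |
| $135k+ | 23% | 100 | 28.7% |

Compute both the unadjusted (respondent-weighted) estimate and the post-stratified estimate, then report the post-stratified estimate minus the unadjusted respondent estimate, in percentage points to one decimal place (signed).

Without adjustment, the pooled respondent share is:
  (225/375)×10.8 + (50/375)×34.2 + (100/375)×28.7 = 18.6933%
Post-stratifying to population shares instead:
  0.16×10.8 + 0.61×34.2 + 0.23×28.7 = 29.191%
Difference = 29.191 − 18.6933 = 10.4977 pp.

+10.5 percentage points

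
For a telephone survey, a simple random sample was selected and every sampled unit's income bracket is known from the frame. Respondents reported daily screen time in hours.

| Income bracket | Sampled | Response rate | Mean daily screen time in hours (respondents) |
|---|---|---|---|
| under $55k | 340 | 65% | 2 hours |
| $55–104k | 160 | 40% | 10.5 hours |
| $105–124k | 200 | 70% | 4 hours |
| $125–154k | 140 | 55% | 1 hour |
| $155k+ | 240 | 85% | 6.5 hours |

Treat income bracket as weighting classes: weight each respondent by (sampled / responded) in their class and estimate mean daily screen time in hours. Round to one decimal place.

Weighting each respondent by the inverse class response rate inflates each class back to its sampled size, so the class weight is n_sampled:
  under $55k: 340 × 2 = 680
  $55–104k: 160 × 10.5 = 1680
  $105–124k: 200 × 4 = 800
  $125–154k: 140 × 1 = 140
  $155k+: 240 × 6.5 = 1560
Adjusted estimate = 4860 / 1,080 = 4.5 → 4.5.

4.5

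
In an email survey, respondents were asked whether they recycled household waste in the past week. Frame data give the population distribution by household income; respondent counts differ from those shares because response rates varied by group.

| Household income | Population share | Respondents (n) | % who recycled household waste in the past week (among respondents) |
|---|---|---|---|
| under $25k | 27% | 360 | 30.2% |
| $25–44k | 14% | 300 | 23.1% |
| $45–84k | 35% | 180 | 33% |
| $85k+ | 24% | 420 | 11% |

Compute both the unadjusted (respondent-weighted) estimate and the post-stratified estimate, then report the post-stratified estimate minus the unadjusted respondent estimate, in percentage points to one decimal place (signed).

Without adjustment, the pooled respondent share is:
  (360/1260)×30.2 + (300/1260)×23.1 + (180/1260)×33 + (420/1260)×11 = 22.5095%
Reweighting by population household income shares:
  0.27×30.2 + 0.14×23.1 + 0.35×33 + 0.24×11 = 25.578%
Difference = 25.578 − 22.5095 = 3.0685 pp.

+3.1 percentage points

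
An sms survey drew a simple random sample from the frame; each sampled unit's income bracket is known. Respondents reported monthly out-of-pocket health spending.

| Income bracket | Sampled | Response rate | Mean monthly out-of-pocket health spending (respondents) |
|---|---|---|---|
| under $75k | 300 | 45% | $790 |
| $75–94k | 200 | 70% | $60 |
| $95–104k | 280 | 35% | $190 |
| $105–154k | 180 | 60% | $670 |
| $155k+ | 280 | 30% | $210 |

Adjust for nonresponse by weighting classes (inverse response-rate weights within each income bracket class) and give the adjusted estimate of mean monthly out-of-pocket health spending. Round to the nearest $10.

$390

Each respondent's weight = sampled/responded in their class; summing within a class gives n_sampled, so:
  under $75k: 300 × 790 = 237,000
  $75–94k: 200 × 60 = 12,000
  $95–104k: 280 × 190 = 53,200
  $105–154k: 180 × 670 = 120,600
  $155k+: 280 × 210 = 58,800
Adjusted estimate = 481,600 / 1,240 = 388.387 → $390.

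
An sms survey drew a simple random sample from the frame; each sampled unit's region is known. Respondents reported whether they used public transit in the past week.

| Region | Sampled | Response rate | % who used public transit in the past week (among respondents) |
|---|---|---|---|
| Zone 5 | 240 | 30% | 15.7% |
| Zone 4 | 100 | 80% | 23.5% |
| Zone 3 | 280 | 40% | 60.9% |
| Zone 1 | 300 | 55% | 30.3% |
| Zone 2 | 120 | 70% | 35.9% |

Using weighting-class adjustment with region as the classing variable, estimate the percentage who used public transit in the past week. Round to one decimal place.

35.2%

Each respondent's weight = sampled/responded in their class; summing within a class gives n_sampled, so:
  Zone 5: 240 × 15.7 = 3768
  Zone 4: 100 × 23.5 = 2350
  Zone 3: 280 × 60.9 = 17,052
  Zone 1: 300 × 30.3 = 9090
  Zone 2: 120 × 35.9 = 4308
Adjusted estimate = 36,568 / 1,040 = 35.1615 → 35.2%.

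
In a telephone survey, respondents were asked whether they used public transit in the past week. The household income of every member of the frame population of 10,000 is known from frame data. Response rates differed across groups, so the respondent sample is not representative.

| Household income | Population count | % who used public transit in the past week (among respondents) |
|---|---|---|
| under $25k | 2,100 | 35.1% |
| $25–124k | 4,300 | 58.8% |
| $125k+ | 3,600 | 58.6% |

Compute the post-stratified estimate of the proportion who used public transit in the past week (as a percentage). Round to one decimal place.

53.8%

Weight each group's respondent value by its population share:
  under $25k: (2,100/10,000) × 35.1 = 7.371
  $25–124k: (4,300/10,000) × 58.8 = 25.284
  $125k+: (3,600/10,000) × 58.6 = 21.096
Post-stratified estimate = 53.751 → 53.8%.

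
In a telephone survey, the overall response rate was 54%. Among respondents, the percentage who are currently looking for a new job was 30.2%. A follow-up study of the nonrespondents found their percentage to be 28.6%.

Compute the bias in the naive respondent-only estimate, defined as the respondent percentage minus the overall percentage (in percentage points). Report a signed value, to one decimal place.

Nonresponse fraction = 1 − 0.54 = 0.46.
Bias = (nonresponse fraction) × (respondent percentage − nonrespondent percentage)
     = 0.46 × (30.2 − 28.6) = 0.46 × 1.6 = 0.736.

+0.7 percentage points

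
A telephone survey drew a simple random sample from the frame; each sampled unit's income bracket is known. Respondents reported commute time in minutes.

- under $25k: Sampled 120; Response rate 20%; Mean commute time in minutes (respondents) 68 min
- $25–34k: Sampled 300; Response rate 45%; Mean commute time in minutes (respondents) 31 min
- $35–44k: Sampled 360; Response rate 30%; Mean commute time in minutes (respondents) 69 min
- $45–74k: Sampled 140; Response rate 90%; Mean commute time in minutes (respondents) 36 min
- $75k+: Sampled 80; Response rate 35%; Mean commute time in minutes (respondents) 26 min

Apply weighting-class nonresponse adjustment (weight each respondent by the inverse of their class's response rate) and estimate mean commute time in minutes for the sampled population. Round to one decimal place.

49.4

With weight = n_sampled/n_responded per class, the weighted class total is n_sampled:
  under $25k: 120 × 68 = 8160
  $25–34k: 300 × 31 = 9300
  $35–44k: 360 × 69 = 24,840
  $45–74k: 140 × 36 = 5040
  $75k+: 80 × 26 = 2080
Adjusted estimate = 49,420 / 1,000 = 49.42 → 49.4.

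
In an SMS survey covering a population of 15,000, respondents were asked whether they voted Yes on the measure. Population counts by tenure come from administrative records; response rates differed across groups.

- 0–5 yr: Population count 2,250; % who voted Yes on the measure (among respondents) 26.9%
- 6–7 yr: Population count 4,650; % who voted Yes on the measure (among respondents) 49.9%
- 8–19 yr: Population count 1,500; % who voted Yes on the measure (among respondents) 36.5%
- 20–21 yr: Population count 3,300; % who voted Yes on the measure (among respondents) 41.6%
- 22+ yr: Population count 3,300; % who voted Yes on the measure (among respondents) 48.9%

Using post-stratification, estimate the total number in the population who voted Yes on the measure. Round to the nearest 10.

Apply each group's respondent rate to its population count:
  0–5 yr: 2,250 × 26.9% = 605.25
  6–7 yr: 4,650 × 49.9% = 2320.35
  8–19 yr: 1,500 × 36.5% = 547.5
  20–21 yr: 3,300 × 41.6% = 1372.8
  22+ yr: 3,300 × 48.9% = 1613.7
Estimated total = 6459.6 → 6,460.

6,460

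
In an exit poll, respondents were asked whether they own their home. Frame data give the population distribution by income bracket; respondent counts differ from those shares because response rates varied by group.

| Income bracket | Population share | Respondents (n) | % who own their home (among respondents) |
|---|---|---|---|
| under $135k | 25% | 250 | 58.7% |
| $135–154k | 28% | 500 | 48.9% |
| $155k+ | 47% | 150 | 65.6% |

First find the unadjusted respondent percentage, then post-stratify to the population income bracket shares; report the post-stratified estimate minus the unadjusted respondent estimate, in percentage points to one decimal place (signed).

+4.8 percentage points

Naive respondent-only estimate (weights = respondent counts):
  (250/900)×58.7 + (500/900)×48.9 + (150/900)×65.6 = 54.4056%
Reweighting by population income bracket shares:
  0.25×58.7 + 0.28×48.9 + 0.47×65.6 = 59.199%
Difference = 59.199 − 54.4056 = 4.7934 pp.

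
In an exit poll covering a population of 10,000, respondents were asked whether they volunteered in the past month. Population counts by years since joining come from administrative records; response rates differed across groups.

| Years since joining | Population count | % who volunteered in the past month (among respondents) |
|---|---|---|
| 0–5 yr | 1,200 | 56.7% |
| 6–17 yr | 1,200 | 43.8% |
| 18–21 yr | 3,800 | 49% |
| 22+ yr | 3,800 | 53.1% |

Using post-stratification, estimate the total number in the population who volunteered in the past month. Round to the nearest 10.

5,090

Apply each group's respondent rate to its population count:
  0–5 yr: 1,200 × 56.7% = 680.4
  6–17 yr: 1,200 × 43.8% = 525.6
  18–21 yr: 3,800 × 49% = 1862
  22+ yr: 3,800 × 53.1% = 2017.8
Estimated total = 5085.8 → 5,090.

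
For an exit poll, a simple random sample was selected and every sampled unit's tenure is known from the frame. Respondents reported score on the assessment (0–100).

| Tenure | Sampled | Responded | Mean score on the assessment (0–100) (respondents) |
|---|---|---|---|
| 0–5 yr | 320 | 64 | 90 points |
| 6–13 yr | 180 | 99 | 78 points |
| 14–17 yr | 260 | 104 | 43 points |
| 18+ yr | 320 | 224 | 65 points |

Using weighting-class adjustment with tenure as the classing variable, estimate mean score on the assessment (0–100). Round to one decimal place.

69.3

Class response rates: 0–5 yr 64/320 = 20%, 6–13 yr 99/180 = 55%, 14–17 yr 104/260 = 40%, 18+ yr 224/320 = 70%.
Inverse-response-rate weighting restores each class to its sampled count, so class totals weight by n_sampled:
  0–5 yr: 320 × 90 = 28,800
  6–13 yr: 180 × 78 = 14,040
  14–17 yr: 260 × 43 = 11,180
  18+ yr: 320 × 65 = 20,800
Adjusted estimate = 74,820 / 1,080 = 69.2778 → 69.3.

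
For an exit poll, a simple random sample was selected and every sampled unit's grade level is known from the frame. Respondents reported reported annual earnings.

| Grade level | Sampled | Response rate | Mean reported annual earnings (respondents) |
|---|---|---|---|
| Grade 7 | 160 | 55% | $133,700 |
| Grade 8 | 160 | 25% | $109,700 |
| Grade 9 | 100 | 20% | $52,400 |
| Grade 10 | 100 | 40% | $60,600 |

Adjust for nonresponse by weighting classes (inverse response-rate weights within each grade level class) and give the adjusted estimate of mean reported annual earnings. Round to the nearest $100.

$96,600

Weighting each respondent by the inverse class response rate inflates each class back to its sampled size, so the class weight is n_sampled:
  Grade 7: 160 × 133,700 = 21,392,000
  Grade 8: 160 × 109,700 = 17,552,000
  Grade 9: 100 × 52,400 = 5,240,000
  Grade 10: 100 × 60,600 = 6,060,000
Adjusted estimate = 50,244,000 / 520 = 96623.1 → $96,600.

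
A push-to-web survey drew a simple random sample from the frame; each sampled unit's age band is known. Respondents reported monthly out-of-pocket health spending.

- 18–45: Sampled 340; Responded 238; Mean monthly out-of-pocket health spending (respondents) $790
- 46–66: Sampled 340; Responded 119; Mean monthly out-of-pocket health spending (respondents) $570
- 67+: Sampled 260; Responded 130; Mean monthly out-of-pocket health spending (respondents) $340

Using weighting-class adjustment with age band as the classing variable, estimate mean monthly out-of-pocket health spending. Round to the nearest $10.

Response rates by class: 18–45 238/340 = 70%, 46–66 119/340 = 35%, 67+ 130/260 = 50%.
With weight = n_sampled/n_responded per class, the weighted class total is n_sampled:
  18–45: 340 × 790 = 268,600
  46–66: 340 × 570 = 193,800
  67+: 260 × 340 = 88,400
Adjusted estimate = 550,800 / 940 = 585.957 → $590.

$590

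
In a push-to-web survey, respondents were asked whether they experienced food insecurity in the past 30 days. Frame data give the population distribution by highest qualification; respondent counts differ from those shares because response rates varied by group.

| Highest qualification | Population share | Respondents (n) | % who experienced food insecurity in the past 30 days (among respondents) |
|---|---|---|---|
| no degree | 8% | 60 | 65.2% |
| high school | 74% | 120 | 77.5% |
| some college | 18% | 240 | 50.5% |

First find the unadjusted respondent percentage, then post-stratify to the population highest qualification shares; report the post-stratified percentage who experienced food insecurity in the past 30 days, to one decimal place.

71.7%

Naive respondent-only estimate (weights = respondent counts):
  (60/420)×65.2 + (120/420)×77.5 + (240/420)×50.5 = 60.3143%
Post-stratified estimate weights by population shares:
  0.08×65.2 + 0.74×77.5 + 0.18×50.5 = 71.656%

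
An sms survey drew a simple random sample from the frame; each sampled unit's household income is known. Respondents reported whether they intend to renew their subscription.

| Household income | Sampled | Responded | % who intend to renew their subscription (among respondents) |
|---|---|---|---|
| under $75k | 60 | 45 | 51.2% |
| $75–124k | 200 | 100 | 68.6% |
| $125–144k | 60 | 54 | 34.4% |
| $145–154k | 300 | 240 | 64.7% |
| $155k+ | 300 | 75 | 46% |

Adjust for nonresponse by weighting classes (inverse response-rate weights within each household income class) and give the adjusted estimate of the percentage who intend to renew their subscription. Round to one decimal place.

Class response rates: under $75k 45/60 = 75%, $75–124k 100/200 = 50%, $125–144k 54/60 = 90%, $145–154k 240/300 = 80%, $155k+ 75/300 = 25%.
Inverse-response-rate weighting restores each class to its sampled count, so class totals weight by n_sampled:
  under $75k: 60 × 51.2 = 3072
  $75–124k: 200 × 68.6 = 13720
  $125–144k: 60 × 34.4 = 2064
  $145–154k: 300 × 64.7 = 19,410
  $155k+: 300 × 46 = 13,800
Adjusted estimate = 52,066 / 920 = 56.5935 → 56.6%.

56.6%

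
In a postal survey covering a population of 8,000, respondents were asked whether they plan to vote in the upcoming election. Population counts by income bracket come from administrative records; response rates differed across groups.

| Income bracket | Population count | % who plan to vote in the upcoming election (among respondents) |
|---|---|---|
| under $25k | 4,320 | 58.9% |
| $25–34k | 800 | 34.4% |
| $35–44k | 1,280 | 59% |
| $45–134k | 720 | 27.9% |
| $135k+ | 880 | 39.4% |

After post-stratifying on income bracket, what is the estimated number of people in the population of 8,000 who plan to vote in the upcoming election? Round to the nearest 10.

Estimated count per cell = population count × respondent percentage:
  under $25k: 4,320 × 58.9% = 2544.48
  $25–34k: 800 × 34.4% = 275.2
  $35–44k: 1,280 × 59% = 755.2
  $45–134k: 720 × 27.9% = 200.88
  $135k+: 880 × 39.4% = 346.72
Estimated total = 4122.48 → 4,120.

4,120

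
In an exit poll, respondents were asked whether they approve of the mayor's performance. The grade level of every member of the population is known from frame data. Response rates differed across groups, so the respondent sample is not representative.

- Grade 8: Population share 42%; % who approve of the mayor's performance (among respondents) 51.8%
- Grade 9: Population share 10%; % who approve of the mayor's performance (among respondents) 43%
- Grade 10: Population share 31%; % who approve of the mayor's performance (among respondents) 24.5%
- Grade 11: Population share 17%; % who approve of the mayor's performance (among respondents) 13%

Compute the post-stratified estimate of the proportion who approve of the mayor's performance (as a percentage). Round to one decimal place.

35.9%

Weight each group's respondent value by its population share:
  Grade 8: 0.42 × 51.8 = 21.756
  Grade 9: 0.1 × 43 = 4.3
  Grade 10: 0.31 × 24.5 = 7.595
  Grade 11: 0.17 × 13 = 2.21
Post-stratified estimate = 35.861 → 35.9%.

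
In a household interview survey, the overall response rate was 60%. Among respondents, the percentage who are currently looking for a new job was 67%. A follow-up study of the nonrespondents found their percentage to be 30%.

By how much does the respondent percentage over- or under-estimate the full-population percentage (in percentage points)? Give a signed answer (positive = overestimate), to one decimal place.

+14.8 percentage points

Nonresponse fraction = 1 − 0.6 = 0.4.
Bias = (nonresponse fraction) × (respondent percentage − nonrespondent percentage)
     = 0.4 × (67 − 30) = 0.4 × 37 = 14.8.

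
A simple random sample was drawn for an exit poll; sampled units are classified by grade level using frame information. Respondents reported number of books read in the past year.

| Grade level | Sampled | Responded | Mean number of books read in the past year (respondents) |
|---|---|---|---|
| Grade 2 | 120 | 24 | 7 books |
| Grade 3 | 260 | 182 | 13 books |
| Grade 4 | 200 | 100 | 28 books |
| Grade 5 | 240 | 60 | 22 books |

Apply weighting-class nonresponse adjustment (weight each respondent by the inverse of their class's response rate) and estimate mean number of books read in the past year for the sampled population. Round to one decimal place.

18.4

Class response rates: Grade 2 24/120 = 20%, Grade 3 182/260 = 70%, Grade 4 100/200 = 50%, Grade 5 60/240 = 25%.
Weighting each respondent by the inverse class response rate inflates each class back to its sampled size, so the class weight is n_sampled:
  Grade 2: 120 × 7 = 840
  Grade 3: 260 × 13 = 3380
  Grade 4: 200 × 28 = 5600
  Grade 5: 240 × 22 = 5280
Adjusted estimate = 15,100 / 820 = 18.4146 → 18.4.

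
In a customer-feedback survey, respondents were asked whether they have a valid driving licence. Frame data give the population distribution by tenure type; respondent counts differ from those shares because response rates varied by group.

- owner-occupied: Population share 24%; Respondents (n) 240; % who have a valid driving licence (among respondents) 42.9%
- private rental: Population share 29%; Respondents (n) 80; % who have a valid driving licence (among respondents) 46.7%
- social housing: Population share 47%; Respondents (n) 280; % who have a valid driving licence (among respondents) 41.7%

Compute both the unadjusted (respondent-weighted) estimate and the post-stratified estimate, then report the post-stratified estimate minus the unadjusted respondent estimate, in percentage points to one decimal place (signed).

+0.6 percentage points

Naive respondent-only estimate (weights = respondent counts):
  (240/600)×42.9 + (80/600)×46.7 + (280/600)×41.7 = 42.8467%
Post-stratified estimate weights by population shares:
  0.24×42.9 + 0.29×46.7 + 0.47×41.7 = 43.438%
Difference = 43.438 − 42.8467 = 0.5913 pp.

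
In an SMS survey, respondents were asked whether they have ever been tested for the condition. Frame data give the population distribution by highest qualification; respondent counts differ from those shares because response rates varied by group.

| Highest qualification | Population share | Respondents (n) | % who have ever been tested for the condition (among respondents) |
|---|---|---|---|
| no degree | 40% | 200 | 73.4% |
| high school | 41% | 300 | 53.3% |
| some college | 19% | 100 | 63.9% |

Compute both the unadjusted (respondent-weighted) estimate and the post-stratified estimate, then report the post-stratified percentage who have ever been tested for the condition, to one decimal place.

63.4%

Naive respondent-only estimate (weights = respondent counts):
  (200/600)×73.4 + (300/600)×53.3 + (100/600)×63.9 = 61.7667%
Post-stratified estimate weights by population shares:
  0.4×73.4 + 0.41×53.3 + 0.19×63.9 = 63.354%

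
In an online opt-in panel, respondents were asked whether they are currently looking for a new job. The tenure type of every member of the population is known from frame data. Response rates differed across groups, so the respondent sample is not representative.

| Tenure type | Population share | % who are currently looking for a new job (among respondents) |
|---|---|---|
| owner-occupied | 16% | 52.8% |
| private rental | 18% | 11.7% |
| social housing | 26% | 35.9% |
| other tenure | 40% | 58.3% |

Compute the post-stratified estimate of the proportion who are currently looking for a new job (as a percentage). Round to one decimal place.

Each cell contributes population-share × respondent value:
  owner-occupied: 0.16 × 52.8 = 8.448
  private rental: 0.18 × 11.7 = 2.106
  social housing: 0.26 × 35.9 = 9.334
  other tenure: 0.4 × 58.3 = 23.32
Post-stratified estimate = 43.208 → 43.2%.

43.2%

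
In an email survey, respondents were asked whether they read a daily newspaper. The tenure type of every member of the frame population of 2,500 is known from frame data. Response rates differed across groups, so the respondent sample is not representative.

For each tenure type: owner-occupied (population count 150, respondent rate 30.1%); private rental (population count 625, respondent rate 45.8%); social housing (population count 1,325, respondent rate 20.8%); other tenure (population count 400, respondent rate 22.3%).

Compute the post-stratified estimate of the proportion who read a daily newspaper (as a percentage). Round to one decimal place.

27.8%

Weight each group's respondent value by its population share:
  owner-occupied: (150/2,500) × 30.1 = 1.806
  private rental: (625/2,500) × 45.8 = 11.45
  social housing: (1,325/2,500) × 20.8 = 11.024
  other tenure: (400/2,500) × 22.3 = 3.568
Post-stratified estimate = 27.848 → 27.8%.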